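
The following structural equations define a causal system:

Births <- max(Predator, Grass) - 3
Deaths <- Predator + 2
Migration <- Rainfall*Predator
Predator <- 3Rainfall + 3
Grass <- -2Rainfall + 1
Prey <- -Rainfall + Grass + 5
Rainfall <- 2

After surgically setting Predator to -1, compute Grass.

The intervention breaks the incoming arrows to Predator: Predator <- 3Rainfall + 3 no longer applies, and Predator = -1.
Since Grass is not a descendant of the intervened variable, it is unaffected.
Grass = -2Rainfall + 1  [with Rainfall=2]  = -3

-3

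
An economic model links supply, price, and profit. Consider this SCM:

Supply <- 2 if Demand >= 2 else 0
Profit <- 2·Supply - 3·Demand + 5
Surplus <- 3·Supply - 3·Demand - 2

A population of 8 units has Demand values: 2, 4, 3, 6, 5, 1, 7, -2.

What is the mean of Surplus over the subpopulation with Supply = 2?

Observing Supply=2 restricts to units where Supply's equation naturally yields 2: Demand ∈ {2, 4, 3, 6, 5, 7}. In that subpopulation Surplus = -2, -8, -5, -14, -11, -17, mean -9.5.

-9.5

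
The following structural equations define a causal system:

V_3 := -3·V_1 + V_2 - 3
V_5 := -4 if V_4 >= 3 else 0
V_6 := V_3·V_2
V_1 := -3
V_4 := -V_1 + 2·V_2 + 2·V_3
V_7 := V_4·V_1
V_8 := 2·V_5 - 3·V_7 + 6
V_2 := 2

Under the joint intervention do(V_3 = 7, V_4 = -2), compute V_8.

-12

The joint intervention fixes V_3 = 7, V_4 = -2, removing each variable's own equation.
V_5 = -4 if V_4 >= 3 else 0  [with V_4=-2]  = 0
V_7 = V_4·V_1  [with V_4=-2, V_1=-3]  = 6
V_8 = 2·V_5 - 3·V_7 + 6  [with V_5=0, V_7=6]  = -12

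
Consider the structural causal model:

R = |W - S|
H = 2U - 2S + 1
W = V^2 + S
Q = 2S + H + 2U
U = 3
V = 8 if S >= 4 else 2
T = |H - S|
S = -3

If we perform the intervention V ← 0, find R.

0

Intervening sets V = 0 and removes its equation (V = 8 if S >= 4 else 2).
W = V^2 + S  [with V=0, S=-3]  = -3
R = |W - S|  [with W=-3, S=-3]  = 0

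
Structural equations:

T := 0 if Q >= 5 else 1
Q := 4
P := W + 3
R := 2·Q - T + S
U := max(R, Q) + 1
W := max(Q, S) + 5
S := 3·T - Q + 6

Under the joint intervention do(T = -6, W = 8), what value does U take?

Setting T = -6, W = 8 by intervention discards those variables' equations.
S = 3·T - Q + 6  [with T=-6, Q=4]  = -16
R = 2·Q - T + S  [with Q=4, T=-6, S=-16]  = -2
U = max(R, Q) + 1  [with R=-2, Q=4]  = 5

5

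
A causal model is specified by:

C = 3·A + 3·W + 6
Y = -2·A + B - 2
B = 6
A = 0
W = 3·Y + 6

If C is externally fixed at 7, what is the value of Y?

4

do(C=7) replaces the equation C = 3·A + 3·W + 6 with the constant C = 7.
Y is not downstream of the intervention, so its value is determined by the original equations.
Y = -2·A + B - 2  [with A=0, B=6]  = 4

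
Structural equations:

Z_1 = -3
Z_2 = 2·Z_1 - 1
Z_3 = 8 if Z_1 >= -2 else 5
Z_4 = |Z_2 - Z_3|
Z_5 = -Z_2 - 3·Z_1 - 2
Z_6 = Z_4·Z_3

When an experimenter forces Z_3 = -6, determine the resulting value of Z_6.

The intervention breaks the incoming arrows to Z_3: Z_3 = 8 if Z_1 >= -2 else 5 no longer applies, and Z_3 = -6.
Z_2 = 2·Z_1 - 1  [with Z_1=-3]  = -7
Z_4 = |Z_2 - Z_3|  [with Z_2=-7, Z_3=-6]  = 1
Z_6 = Z_4·Z_3  [with Z_4=1, Z_3=-6]  = -6

-6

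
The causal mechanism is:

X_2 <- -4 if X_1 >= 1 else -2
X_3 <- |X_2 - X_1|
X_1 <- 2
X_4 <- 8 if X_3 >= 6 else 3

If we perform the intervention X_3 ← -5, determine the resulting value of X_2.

Under do(X_3=-5), the mechanism X_3 <- |X_2 - X_1| is discarded; X_3 is fixed at -5.
Since X_2 is not a descendant of the intervened variable, it is unaffected.
X_2 = -4 if X_1 >= 1 else -2  [with X_1=2]  = -4

-4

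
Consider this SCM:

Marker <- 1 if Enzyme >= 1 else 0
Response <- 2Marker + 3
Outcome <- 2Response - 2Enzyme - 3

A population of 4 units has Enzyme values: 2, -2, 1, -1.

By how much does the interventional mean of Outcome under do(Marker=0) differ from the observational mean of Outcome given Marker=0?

-3

Every unit gets Marker=0 under the intervention. Outcome values become -1, 7, 1, 5; E[Outcome|do(Marker=0)] = 3.
Observing Marker=0 restricts to units where Marker's equation naturally yields 0: Enzyme ∈ {-2, -1}. In that subpopulation Outcome = 7, 5, mean 6.
Difference = 3 − 6 = -3.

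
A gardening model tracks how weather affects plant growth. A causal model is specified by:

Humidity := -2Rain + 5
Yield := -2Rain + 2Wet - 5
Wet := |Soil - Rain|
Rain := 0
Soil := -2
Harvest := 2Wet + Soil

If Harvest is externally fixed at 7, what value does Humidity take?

5

do(Harvest=7) replaces the equation Harvest := 2Wet + Soil with the constant Harvest = 7.
No directed path runs from Harvest to Humidity, so Humidity keeps its natural value.
Humidity = -2Rain + 5  [with Rain=0]  = 5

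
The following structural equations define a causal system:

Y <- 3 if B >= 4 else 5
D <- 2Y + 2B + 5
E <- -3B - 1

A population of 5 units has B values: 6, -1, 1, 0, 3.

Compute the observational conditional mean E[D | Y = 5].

Observing Y=5 restricts to units where Y's equation naturally yields 5: B ∈ {-1, 1, 0, 3}. In that subpopulation D = 13, 17, 15, 21, mean 16.5.

16.5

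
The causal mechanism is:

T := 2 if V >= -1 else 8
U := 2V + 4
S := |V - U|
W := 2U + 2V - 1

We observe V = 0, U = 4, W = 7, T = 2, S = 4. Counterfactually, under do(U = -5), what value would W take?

The intervention breaks the incoming arrows to U: U := 2V + 4 no longer applies, and U = -5.
W = 2U + 2V - 1  [with U=-5, V=0]  = -11

-11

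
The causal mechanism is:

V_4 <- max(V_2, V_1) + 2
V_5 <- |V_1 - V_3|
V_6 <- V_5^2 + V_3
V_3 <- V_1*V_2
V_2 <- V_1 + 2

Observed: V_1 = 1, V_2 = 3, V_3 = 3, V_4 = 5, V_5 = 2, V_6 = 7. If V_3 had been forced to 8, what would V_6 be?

57

The intervention breaks the incoming arrows to V_3: V_3 <- V_1*V_2 no longer applies, and V_3 = 8.
V_5 = |V_1 - V_3|  [with V_1=1, V_3=8]  = 7
V_6 = V_5^2 + V_3  [with V_5=7, V_3=8]  = 57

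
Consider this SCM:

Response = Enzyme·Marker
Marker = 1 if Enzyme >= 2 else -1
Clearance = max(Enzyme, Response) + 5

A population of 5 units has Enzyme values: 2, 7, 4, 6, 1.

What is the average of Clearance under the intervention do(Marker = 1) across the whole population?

9

The intervention sets Marker=1 in all 5 units regardless of Enzyme. Recomputing Clearance per unit gives 7, 12, 9, 11, 6; average 9.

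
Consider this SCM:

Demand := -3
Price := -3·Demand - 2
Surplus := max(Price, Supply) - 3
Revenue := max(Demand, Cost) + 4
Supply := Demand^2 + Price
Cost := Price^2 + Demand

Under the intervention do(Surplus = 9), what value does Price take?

7

do(Surplus=9) replaces the equation Surplus := max(Price, Supply) - 3 with the constant Surplus = 9.
Price is not downstream of the intervention, so its value is determined by the original equations.
Price = -3·Demand - 2  [with Demand=-3]  = 7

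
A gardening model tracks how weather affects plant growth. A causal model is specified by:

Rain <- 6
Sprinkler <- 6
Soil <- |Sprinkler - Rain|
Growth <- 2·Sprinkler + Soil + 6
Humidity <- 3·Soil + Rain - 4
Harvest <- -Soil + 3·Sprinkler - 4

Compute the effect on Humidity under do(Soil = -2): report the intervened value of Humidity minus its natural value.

do(Soil=-2) replaces the equation Soil <- |Sprinkler - Rain| with the constant Soil = -2.
Humidity = 3·Soil + Rain - 4  [with Soil=-2, Rain=6]  = -4
Without intervention: Soil = |Sprinkler - Rain|  [with Sprinkler=6, Rain=6]  = 0; Humidity = 3·Soil + Rain - 4  [with Soil=0, Rain=6]  = 2.
Change = -4 − 2 = -6.

-6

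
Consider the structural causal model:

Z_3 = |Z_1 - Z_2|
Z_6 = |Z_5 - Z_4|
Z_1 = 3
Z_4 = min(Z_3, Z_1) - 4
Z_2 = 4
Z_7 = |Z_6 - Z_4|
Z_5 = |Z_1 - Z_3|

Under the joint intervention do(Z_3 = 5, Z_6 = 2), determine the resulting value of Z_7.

Under do(Z_3 = 5, Z_6 = 2), each intervened variable's structural equation is replaced by its fixed value.
Z_4 = min(Z_3, Z_1) - 4  [with Z_3=5, Z_1=3]  = -1
Z_7 = |Z_6 - Z_4|  [with Z_6=2, Z_4=-1]  = 3

3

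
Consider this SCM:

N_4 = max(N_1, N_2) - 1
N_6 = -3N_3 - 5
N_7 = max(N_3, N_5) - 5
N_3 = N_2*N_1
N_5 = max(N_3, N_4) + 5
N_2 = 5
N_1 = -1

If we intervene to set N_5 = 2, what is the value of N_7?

Under do(N_5=2), the mechanism N_5 = max(N_3, N_4) + 5 is discarded; N_5 is fixed at 2.
N_3 = N_2*N_1  [with N_2=5, N_1=-1]  = -5
N_7 = max(N_3, N_5) - 5  [with N_3=-5, N_5=2]  = -3

-3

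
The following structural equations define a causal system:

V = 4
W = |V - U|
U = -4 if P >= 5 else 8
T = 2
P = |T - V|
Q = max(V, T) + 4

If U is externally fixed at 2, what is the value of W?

The intervention breaks the incoming arrows to U: U = -4 if P >= 5 else 8 no longer applies, and U = 2.
W = |V - U|  [with V=4, U=2]  = 2

2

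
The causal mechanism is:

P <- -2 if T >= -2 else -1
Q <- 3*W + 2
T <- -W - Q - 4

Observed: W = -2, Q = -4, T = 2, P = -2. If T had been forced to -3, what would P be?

The intervention breaks the incoming arrows to T: T <- -W - Q - 4 no longer applies, and T = -3.
P = -2 if T >= -2 else -1  [with T=-3]  = -1

-1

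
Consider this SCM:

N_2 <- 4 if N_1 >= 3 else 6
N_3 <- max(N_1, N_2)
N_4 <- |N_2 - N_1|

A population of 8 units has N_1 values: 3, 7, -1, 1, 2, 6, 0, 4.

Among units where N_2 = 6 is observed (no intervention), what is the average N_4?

5.5

Observing N_2=6 restricts to units where N_2's equation naturally yields 6: N_1 ∈ {-1, 1, 2, 0}. In that subpopulation N_4 = 7, 5, 4, 6, mean 5.5.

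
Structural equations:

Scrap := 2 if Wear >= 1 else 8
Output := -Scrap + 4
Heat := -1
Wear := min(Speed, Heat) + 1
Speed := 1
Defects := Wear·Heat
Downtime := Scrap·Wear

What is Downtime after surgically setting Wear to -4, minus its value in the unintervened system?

The intervention breaks the incoming arrows to Wear: Wear := min(Speed, Heat) + 1 no longer applies, and Wear = -4.
Scrap = 2 if Wear >= 1 else 8  [with Wear=-4]  = 8
Downtime = Scrap·Wear  [with Scrap=8, Wear=-4]  = -32
Without intervention: Wear = min(Speed, Heat) + 1  [with Speed=1, Heat=-1]  = 0; Scrap = 2 if Wear >= 1 else 8  [with Wear=0]  = 8; Downtime = Scrap·Wear  [with Scrap=8, Wear=0]  = 0.
Change = -32 − 0 = -32.

-32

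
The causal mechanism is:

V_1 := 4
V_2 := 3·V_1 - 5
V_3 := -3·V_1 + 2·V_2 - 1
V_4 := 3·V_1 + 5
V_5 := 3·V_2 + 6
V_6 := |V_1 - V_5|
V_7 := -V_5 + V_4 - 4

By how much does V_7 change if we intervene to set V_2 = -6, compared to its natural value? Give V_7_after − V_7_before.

Under do(V_2=-6), the mechanism V_2 := 3·V_1 - 5 is discarded; V_2 is fixed at -6.
V_4 = 3·V_1 + 5  [with V_1=4]  = 17
V_5 = 3·V_2 + 6  [with V_2=-6]  = -12
V_7 = -V_5 + V_4 - 4  [with V_5=-12, V_4=17]  = 25
Without intervention: V_2 = 3·V_1 - 5  [with V_1=4]  = 7; V_4 = 3·V_1 + 5  [with V_1=4]  = 17; V_5 = 3·V_2 + 6  [with V_2=7]  = 27; V_7 = -V_5 + V_4 - 4  [with V_5=27, V_4=17]  = -14.
Change = 25 − (-14) = 39.

39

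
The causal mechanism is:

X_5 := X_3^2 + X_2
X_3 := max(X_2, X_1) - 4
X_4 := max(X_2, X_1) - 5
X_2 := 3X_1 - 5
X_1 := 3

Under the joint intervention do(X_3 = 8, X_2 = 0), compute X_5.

Setting X_3 = 8, X_2 = 0 by intervention discards those variables' equations.
X_5 = X_3^2 + X_2  [with X_3=8, X_2=0]  = 64

64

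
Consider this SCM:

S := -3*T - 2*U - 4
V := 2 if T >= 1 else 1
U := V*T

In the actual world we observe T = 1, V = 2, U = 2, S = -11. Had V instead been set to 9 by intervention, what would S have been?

-25

Under do(V=9), the mechanism V := 2 if T >= 1 else 1 is discarded; V is fixed at 9.
U = V*T  [with V=9, T=1]  = 9
S = -3*T - 2*U - 4  [with T=1, U=9]  = -25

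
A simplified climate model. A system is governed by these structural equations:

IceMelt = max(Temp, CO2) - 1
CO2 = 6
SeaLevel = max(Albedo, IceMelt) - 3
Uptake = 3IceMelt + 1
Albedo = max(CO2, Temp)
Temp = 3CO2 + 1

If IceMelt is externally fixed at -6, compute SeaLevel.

16

do(IceMelt=-6) replaces the equation IceMelt = max(Temp, CO2) - 1 with the constant IceMelt = -6.
Temp = 3CO2 + 1  [with CO2=6]  = 19
Albedo = max(CO2, Temp)  [with CO2=6, Temp=19]  = 19
SeaLevel = max(Albedo, IceMelt) - 3  [with Albedo=19, IceMelt=-6]  = 16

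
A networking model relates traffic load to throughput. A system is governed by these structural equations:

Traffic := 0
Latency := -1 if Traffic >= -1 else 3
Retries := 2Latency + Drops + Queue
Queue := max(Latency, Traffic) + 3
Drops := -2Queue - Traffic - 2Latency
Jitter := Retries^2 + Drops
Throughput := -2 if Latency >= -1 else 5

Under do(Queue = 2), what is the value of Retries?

do(Queue=2) replaces the equation Queue := max(Latency, Traffic) + 3 with the constant Queue = 2.
Latency = -1 if Traffic >= -1 else 3  [with Traffic=0]  = -1
Drops = -2Queue - Traffic - 2Latency  [with Queue=2, Traffic=0, Latency=-1]  = -2
Retries = 2Latency + Drops + Queue  [with Latency=-1, Drops=-2, Queue=2]  = -2

-2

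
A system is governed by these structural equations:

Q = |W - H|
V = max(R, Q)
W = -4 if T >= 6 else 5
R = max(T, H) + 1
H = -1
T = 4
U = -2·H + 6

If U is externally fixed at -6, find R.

5

do(U=-6) replaces the equation U = -2·H + 6 with the constant U = -6.
No directed path runs from U to R, so R keeps its natural value.
R = max(T, H) + 1  [with T=4, H=-1]  = 5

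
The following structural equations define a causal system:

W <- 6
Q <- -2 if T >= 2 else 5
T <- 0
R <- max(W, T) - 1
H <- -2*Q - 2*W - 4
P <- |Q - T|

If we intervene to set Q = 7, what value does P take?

do(Q=7) replaces the equation Q <- -2 if T >= 2 else 5 with the constant Q = 7.
P = |Q - T|  [with Q=7, T=0]  = 7

7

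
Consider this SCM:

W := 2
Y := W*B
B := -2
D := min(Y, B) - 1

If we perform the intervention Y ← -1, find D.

The intervention breaks the incoming arrows to Y: Y := W*B no longer applies, and Y = -1.
D = min(Y, B) - 1  [with Y=-1, B=-2]  = -3

-3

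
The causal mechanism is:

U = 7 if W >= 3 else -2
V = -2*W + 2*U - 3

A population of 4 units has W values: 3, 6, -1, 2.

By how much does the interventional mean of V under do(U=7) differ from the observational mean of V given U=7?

do(U=7) breaks U's dependence on W. With U=7 fixed, V across the units is 5, -1, 13, 7, mean 6.
Observing U=7 restricts to units where U's equation naturally yields 7: W ∈ {3, 6}. In that subpopulation V = 5, -1, mean 2.
Difference = 6 − 2 = 4.

4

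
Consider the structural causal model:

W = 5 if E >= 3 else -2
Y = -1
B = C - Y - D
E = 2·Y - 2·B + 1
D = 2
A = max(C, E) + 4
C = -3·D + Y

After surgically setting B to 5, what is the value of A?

Under do(B=5), the mechanism B = C - Y - D is discarded; B is fixed at 5.
C = -3·D + Y  [with D=2, Y=-1]  = -7
E = 2·Y - 2·B + 1  [with Y=-1, B=5]  = -11
A = max(C, E) + 4  [with C=-7, E=-11]  = -3

-3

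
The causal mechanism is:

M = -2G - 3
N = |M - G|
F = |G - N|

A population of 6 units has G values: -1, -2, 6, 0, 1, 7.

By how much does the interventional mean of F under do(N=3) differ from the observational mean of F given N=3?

-0.5

The intervention sets N=3 in all 6 units regardless of G. Recomputing F per unit gives 4, 5, 3, 3, 2, 4; average 3.5.
E[F|N=3] averages over only the 2 units with N=3 (G = -2, 0): F = 5, 3, mean 4.
Difference = 3.5 − 4 = -0.5.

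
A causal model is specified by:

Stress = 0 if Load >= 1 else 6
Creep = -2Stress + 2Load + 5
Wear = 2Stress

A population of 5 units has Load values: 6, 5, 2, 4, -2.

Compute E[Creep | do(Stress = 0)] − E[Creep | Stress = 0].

-2.5

Under do(Stress=0), Stress's equation is replaced by Stress=0 for every unit. Per-unit Creep: 17, 15, 9, 13, 1. Mean = 11.
E[Creep|Stress=0] averages over only the 4 units with Stress=0 (Load = 6, 5, 2, 4): Creep = 17, 15, 9, 13, mean 13.5.
Difference = 11 − 13.5 = -2.5.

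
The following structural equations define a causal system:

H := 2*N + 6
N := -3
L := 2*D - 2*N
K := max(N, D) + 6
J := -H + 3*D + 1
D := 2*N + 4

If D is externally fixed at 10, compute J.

do(D=10) replaces the equation D := 2*N + 4 with the constant D = 10.
H = 2*N + 6  [with N=-3]  = 0
J = -H + 3*D + 1  [with H=0, D=10]  = 31

31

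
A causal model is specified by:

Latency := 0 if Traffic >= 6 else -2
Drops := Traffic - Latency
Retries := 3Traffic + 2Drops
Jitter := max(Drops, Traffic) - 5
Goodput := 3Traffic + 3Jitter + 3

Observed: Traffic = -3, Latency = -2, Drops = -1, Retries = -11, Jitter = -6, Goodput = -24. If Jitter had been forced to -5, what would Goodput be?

-21

The intervention breaks the incoming arrows to Jitter: Jitter := max(Drops, Traffic) - 5 no longer applies, and Jitter = -5.
Goodput = 3Traffic + 3Jitter + 3  [with Traffic=-3, Jitter=-5]  = -21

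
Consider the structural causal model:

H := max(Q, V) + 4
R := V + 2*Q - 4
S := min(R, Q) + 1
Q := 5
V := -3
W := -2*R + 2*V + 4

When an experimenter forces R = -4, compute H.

9

The intervention breaks the incoming arrows to R: R := V + 2*Q - 4 no longer applies, and R = -4.
H is not downstream of the intervention, so its value is determined by the original equations.
H = max(Q, V) + 4  [with Q=5, V=-3]  = 9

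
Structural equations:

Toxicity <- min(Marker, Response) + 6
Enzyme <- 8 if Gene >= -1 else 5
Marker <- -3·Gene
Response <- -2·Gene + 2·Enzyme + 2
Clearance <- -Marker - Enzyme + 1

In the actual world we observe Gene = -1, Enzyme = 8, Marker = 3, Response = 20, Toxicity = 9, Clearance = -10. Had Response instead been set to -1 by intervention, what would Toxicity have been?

5

Intervening sets Response = -1 and removes its equation (Response <- -2·Gene + 2·Enzyme + 2).
Marker = -3·Gene  [with Gene=-1]  = 3
Toxicity = min(Marker, Response) + 6  [with Marker=3, Response=-1]  = 5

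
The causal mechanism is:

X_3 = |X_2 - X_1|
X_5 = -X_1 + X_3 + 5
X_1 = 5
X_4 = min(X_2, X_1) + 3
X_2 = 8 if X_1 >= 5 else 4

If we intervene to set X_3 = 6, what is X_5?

do(X_3=6) replaces the equation X_3 = |X_2 - X_1| with the constant X_3 = 6.
X_5 = -X_1 + X_3 + 5  [with X_1=5, X_3=6]  = 6

6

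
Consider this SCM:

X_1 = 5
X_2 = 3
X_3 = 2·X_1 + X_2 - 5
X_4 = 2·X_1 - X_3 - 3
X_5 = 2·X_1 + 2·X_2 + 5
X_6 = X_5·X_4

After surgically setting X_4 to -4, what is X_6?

-84

Under do(X_4=-4), the mechanism X_4 = 2·X_1 - X_3 - 3 is discarded; X_4 is fixed at -4.
X_5 = 2·X_1 + 2·X_2 + 5  [with X_1=5, X_2=3]  = 21
X_6 = X_5·X_4  [with X_5=21, X_4=-4]  = -84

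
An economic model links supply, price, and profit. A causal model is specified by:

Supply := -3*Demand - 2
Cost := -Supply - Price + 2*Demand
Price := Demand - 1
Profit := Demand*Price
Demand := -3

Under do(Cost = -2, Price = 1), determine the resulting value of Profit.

-3

The joint intervention fixes Cost = -2, Price = 1, removing each variable's own equation.
Profit = Demand*Price  [with Demand=-3, Price=1]  = -3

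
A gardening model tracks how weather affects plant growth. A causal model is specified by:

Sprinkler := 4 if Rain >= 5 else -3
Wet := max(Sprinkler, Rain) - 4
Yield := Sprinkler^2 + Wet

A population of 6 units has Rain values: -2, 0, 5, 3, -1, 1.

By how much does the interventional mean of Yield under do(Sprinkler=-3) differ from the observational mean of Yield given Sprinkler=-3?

Under do(Sprinkler=-3), Sprinkler's equation is replaced by Sprinkler=-3 for every unit. Per-unit Yield: 3, 5, 10, 8, 4, 6. Mean = 6.
E[Yield|Sprinkler=-3] averages over only the 5 units with Sprinkler=-3 (Rain = -2, 0, 3, -1, 1): Yield = 3, 5, 8, 4, 6, mean 5.2.
Difference = 6 − 5.2 = 0.8.

0.8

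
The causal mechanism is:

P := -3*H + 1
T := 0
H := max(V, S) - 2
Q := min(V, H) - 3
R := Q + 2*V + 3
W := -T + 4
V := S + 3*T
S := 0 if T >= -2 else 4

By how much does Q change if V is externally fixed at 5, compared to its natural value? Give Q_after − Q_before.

The intervention breaks the incoming arrows to V: V := S + 3*T no longer applies, and V = 5.
S = 0 if T >= -2 else 4  [with T=0]  = 0
H = max(V, S) - 2  [with V=5, S=0]  = 3
Q = min(V, H) - 3  [with V=5, H=3]  = 0
Without intervention: S = 0 if T >= -2 else 4  [with T=0]  = 0; V = S + 3*T  [with S=0, T=0]  = 0; H = max(V, S) - 2  [with V=0, S=0]  = -2; Q = min(V, H) - 3  [with V=0, H=-2]  = -5.
Change = 0 − (-5) = 5.

5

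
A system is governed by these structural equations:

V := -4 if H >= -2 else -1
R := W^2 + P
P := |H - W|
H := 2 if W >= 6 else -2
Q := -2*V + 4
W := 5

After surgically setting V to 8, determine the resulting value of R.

Intervening sets V = 8 and removes its equation (V := -4 if H >= -2 else -1).
No directed path runs from V to R, so R keeps its natural value.
H = 2 if W >= 6 else -2  [with W=5]  = -2
P = |H - W|  [with H=-2, W=5]  = 7
R = W^2 + P  [with W=5, P=7]  = 32

32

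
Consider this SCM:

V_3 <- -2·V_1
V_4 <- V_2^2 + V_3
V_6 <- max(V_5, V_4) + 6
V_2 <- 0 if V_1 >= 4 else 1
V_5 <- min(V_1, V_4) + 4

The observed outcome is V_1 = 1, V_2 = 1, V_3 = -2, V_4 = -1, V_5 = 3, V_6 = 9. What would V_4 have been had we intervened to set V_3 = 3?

4

The intervention breaks the incoming arrows to V_3: V_3 <- -2·V_1 no longer applies, and V_3 = 3.
V_2 = 0 if V_1 >= 4 else 1  [with V_1=1]  = 1
V_4 = V_2^2 + V_3  [with V_2=1, V_3=3]  = 4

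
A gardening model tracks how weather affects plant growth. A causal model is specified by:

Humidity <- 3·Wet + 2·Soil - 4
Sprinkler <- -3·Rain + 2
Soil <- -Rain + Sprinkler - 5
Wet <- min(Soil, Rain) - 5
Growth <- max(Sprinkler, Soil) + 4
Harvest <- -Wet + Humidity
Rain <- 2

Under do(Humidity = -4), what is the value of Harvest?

12

Intervening sets Humidity = -4 and removes its equation (Humidity <- 3·Wet + 2·Soil - 4).
Sprinkler = -3·Rain + 2  [with Rain=2]  = -4
Soil = -Rain + Sprinkler - 5  [with Rain=2, Sprinkler=-4]  = -11
Wet = min(Soil, Rain) - 5  [with Soil=-11, Rain=2]  = -16
Harvest = -Wet + Humidity  [with Wet=-16, Humidity=-4]  = 12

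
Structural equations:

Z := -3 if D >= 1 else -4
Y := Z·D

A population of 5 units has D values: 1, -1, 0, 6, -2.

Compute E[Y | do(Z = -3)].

The intervention sets Z=-3 in all 5 units regardless of D. Recomputing Y per unit gives -3, 3, 0, -18, 6; average -2.4.

-2.4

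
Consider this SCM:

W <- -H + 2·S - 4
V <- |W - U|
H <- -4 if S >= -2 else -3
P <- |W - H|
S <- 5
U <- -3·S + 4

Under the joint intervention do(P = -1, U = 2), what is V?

The joint intervention fixes P = -1, U = 2, removing each variable's own equation.
H = -4 if S >= -2 else -3  [with S=5]  = -4
W = -H + 2·S - 4  [with H=-4, S=5]  = 10
V = |W - U|  [with W=10, U=2]  = 8

8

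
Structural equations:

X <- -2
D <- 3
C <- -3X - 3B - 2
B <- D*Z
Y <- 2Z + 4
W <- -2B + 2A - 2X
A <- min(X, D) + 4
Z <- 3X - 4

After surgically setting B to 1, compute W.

6

Under do(B=1), the mechanism B <- D*Z is discarded; B is fixed at 1.
A = min(X, D) + 4  [with X=-2, D=3]  = 2
W = -2B + 2A - 2X  [with B=1, A=2, X=-2]  = 6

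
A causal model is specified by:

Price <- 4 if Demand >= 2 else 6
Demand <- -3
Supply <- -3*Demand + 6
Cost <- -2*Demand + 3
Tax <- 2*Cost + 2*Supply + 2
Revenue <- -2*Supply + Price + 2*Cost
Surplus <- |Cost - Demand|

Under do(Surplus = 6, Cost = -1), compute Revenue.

-26

Under do(Surplus = 6, Cost = -1), each intervened variable's structural equation is replaced by its fixed value.
Price = 4 if Demand >= 2 else 6  [with Demand=-3]  = 6
Supply = -3*Demand + 6  [with Demand=-3]  = 15
Revenue = -2*Supply + Price + 2*Cost  [with Supply=15, Price=6, Cost=-1]  = -26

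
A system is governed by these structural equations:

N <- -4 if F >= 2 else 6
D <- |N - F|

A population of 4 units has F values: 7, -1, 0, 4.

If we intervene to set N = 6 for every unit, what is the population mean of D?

4

Under do(N=6), N's equation is replaced by N=6 for every unit. Per-unit D: 1, 7, 6, 2. Mean = 4.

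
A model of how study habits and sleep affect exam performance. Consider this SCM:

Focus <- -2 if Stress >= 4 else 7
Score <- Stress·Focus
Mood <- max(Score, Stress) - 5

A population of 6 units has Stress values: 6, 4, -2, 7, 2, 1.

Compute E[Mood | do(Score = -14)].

-2

Under do(Score=-14), Score's equation is replaced by Score=-14 for every unit. Per-unit Mood: 1, -1, -7, 2, -3, -4. Mean = -2.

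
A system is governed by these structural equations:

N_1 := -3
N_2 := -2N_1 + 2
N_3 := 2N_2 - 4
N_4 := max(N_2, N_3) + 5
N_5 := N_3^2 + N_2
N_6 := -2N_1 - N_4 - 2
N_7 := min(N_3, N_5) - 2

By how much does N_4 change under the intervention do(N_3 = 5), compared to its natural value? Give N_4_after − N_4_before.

The intervention breaks the incoming arrows to N_3: N_3 := 2N_2 - 4 no longer applies, and N_3 = 5.
N_2 = -2N_1 + 2  [with N_1=-3]  = 8
N_4 = max(N_2, N_3) + 5  [with N_2=8, N_3=5]  = 13
Without intervention: N_2 = -2N_1 + 2  [with N_1=-3]  = 8; N_3 = 2N_2 - 4  [with N_2=8]  = 12; N_4 = max(N_2, N_3) + 5  [with N_2=8, N_3=12]  = 17.
Change = 13 − 17 = -4.

-4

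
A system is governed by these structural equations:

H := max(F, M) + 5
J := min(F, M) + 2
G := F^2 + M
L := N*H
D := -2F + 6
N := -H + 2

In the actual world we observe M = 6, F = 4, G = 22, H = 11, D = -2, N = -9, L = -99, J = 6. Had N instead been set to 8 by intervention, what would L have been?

88

Intervening sets N = 8 and removes its equation (N := -H + 2).
H = max(F, M) + 5  [with F=4, M=6]  = 11
L = N*H  [with N=8, H=11]  = 88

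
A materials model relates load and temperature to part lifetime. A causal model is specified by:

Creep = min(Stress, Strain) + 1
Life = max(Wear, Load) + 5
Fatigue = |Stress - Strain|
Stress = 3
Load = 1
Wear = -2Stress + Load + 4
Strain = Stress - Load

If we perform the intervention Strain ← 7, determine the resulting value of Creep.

4

The intervention breaks the incoming arrows to Strain: Strain = Stress - Load no longer applies, and Strain = 7.
Creep = min(Stress, Strain) + 1  [with Stress=3, Strain=7]  = 4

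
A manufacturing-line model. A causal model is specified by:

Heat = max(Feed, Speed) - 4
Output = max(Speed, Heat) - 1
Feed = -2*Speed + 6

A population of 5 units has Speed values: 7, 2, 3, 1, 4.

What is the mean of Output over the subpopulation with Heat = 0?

E[Output|Heat=0] averages over only the 2 units with Heat=0 (Speed = 1, 4): Output = 0, 3, mean 1.5.

1.5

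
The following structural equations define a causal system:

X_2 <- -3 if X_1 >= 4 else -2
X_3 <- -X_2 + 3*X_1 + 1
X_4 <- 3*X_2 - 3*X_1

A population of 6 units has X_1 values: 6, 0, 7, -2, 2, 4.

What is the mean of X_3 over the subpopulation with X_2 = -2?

E[X_3|X_2=-2] averages over only the 3 units with X_2=-2 (X_1 = 0, -2, 2): X_3 = 3, -3, 9, mean 3.

3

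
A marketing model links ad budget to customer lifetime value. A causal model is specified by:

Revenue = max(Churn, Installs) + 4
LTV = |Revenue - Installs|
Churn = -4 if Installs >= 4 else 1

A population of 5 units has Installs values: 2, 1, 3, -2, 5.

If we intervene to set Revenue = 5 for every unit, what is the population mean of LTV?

The intervention sets Revenue=5 in all 5 units regardless of Installs. Recomputing LTV per unit gives 3, 4, 2, 7, 0; average 3.2.

3.2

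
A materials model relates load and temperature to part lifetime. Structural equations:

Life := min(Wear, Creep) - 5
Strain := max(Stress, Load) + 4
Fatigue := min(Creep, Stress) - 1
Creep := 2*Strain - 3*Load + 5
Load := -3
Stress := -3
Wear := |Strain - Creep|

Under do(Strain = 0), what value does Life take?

The intervention breaks the incoming arrows to Strain: Strain := max(Stress, Load) + 4 no longer applies, and Strain = 0.
Creep = 2*Strain - 3*Load + 5  [with Strain=0, Load=-3]  = 14
Wear = |Strain - Creep|  [with Strain=0, Creep=14]  = 14
Life = min(Wear, Creep) - 5  [with Wear=14, Creep=14]  = 9

9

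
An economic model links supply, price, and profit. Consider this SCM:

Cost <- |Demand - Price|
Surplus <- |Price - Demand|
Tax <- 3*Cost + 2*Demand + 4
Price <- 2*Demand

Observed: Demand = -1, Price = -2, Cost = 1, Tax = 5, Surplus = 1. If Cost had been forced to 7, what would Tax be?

23

The intervention breaks the incoming arrows to Cost: Cost <- |Demand - Price| no longer applies, and Cost = 7.
Tax = 3*Cost + 2*Demand + 4  [with Cost=7, Demand=-1]  = 23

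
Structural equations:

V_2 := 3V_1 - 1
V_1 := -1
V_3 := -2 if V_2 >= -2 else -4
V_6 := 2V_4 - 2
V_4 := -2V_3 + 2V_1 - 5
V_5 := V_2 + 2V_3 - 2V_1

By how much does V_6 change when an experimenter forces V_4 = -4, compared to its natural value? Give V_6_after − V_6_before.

Under do(V_4=-4), the mechanism V_4 := -2V_3 + 2V_1 - 5 is discarded; V_4 is fixed at -4.
V_6 = 2V_4 - 2  [with V_4=-4]  = -10
Without intervention: V_2 = 3V_1 - 1  [with V_1=-1]  = -4; V_3 = -2 if V_2 >= -2 else -4  [with V_2=-4]  = -4; V_4 = -2V_3 + 2V_1 - 5  [with V_3=-4, V_1=-1]  = 1; V_6 = 2V_4 - 2  [with V_4=1]  = 0.
Change = -10 − 0 = -10.

-10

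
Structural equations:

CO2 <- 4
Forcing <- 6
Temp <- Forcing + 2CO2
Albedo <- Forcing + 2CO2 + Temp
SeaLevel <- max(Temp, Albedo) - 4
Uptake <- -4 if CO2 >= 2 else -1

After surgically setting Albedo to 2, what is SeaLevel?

Intervening sets Albedo = 2 and removes its equation (Albedo <- Forcing + 2CO2 + Temp).
Temp = Forcing + 2CO2  [with Forcing=6, CO2=4]  = 14
SeaLevel = max(Temp, Albedo) - 4  [with Temp=14, Albedo=2]  = 10

10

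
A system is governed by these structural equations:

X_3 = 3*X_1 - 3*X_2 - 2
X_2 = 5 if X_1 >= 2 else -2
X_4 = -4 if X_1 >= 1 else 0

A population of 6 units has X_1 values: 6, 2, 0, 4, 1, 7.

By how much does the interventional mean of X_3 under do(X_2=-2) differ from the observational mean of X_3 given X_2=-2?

8.5

The intervention sets X_2=-2 in all 6 units regardless of X_1. Recomputing X_3 per unit gives 22, 10, 4, 16, 7, 25; average 14.
Conditioning on X_2=-2 selects the 2 unit(s) with X_1 ∈ {0, 1}. Their X_3 values: 4, 7. Mean = 5.5.
Difference = 14 − 5.5 = 8.5.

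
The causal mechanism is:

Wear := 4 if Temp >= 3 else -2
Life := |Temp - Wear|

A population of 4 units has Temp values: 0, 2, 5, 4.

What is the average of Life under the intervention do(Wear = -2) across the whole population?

do(Wear=-2) breaks Wear's dependence on Temp. With Wear=-2 fixed, Life across the units is 2, 4, 7, 6, mean 4.75.

4.75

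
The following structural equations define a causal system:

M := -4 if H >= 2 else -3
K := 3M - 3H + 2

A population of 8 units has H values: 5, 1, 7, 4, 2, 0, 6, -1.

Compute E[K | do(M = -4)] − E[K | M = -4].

5.4

Every unit gets M=-4 under the intervention. K values become -25, -13, -31, -22, -16, -10, -28, -7; E[K|do(M=-4)] = -19.
Observing M=-4 restricts to units where M's equation naturally yields -4: H ∈ {5, 7, 4, 2, 6}. In that subpopulation K = -25, -31, -22, -16, -28, mean -24.4.
Difference = -19 − (-24.4) = 5.4.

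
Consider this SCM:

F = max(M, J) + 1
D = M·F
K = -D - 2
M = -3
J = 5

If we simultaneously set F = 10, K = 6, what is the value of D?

-30

The joint intervention fixes F = 10, K = 6, removing each variable's own equation.
D = M·F  [with M=-3, F=10]  = -30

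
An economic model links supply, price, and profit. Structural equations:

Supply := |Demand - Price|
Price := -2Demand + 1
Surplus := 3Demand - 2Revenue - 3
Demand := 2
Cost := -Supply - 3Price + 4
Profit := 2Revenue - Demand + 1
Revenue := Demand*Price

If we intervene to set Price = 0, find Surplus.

Under do(Price=0), the mechanism Price := -2Demand + 1 is discarded; Price is fixed at 0.
Revenue = Demand*Price  [with Demand=2, Price=0]  = 0
Surplus = 3Demand - 2Revenue - 3  [with Demand=2, Revenue=0]  = 3

3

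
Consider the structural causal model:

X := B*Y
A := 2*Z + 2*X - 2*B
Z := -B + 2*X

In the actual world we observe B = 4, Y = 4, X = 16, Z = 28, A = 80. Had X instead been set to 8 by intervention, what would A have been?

32

do(X=8) replaces the equation X := B*Y with the constant X = 8.
Z = -B + 2*X  [with B=4, X=8]  = 12
A = 2*Z + 2*X - 2*B  [with Z=12, X=8, B=4]  = 32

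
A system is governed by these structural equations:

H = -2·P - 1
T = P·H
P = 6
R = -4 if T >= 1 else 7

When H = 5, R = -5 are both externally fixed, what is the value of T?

The joint intervention fixes H = 5, R = -5, removing each variable's own equation.
T = P·H  [with P=6, H=5]  = 30

30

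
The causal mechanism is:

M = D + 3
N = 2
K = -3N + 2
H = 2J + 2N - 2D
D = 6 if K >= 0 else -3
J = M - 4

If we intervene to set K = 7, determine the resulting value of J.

do(K=7) replaces the equation K = -3N + 2 with the constant K = 7.
D = 6 if K >= 0 else -3  [with K=7]  = 6
M = D + 3  [with D=6]  = 9
J = M - 4  [with M=9]  = 5

5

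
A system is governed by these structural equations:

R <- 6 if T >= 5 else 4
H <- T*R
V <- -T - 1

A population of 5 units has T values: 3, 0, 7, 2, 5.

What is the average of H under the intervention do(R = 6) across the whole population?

20.4

Every unit gets R=6 under the intervention. H values become 18, 0, 42, 12, 30; E[H|do(R=6)] = 20.4.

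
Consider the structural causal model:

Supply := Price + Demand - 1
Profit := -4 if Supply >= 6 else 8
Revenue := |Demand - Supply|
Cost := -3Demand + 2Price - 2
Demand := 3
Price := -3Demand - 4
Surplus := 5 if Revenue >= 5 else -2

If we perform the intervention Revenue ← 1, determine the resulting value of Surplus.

Under do(Revenue=1), the mechanism Revenue := |Demand - Supply| is discarded; Revenue is fixed at 1.
Surplus = 5 if Revenue >= 5 else -2  [with Revenue=1]  = -2

-2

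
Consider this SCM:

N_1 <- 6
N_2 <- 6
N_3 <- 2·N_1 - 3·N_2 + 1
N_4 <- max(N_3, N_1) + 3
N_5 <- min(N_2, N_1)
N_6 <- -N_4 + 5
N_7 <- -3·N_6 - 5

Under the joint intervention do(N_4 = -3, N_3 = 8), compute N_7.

The joint intervention fixes N_4 = -3, N_3 = 8, removing each variable's own equation.
N_6 = -N_4 + 5  [with N_4=-3]  = 8
N_7 = -3·N_6 - 5  [with N_6=8]  = -29

-29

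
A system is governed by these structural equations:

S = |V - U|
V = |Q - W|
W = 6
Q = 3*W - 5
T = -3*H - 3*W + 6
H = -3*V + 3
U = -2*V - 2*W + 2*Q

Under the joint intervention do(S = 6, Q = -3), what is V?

Under do(S = 6, Q = -3), each intervened variable's structural equation is replaced by its fixed value.
V = |Q - W|  [with Q=-3, W=6]  = 9

9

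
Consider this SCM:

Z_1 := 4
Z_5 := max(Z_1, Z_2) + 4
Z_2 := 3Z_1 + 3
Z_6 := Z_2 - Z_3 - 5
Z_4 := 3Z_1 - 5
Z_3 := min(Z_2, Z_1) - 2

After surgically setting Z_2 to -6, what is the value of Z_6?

-3

Under do(Z_2=-6), the mechanism Z_2 := 3Z_1 + 3 is discarded; Z_2 is fixed at -6.
Z_3 = min(Z_2, Z_1) - 2  [with Z_2=-6, Z_1=4]  = -8
Z_6 = Z_2 - Z_3 - 5  [with Z_2=-6, Z_3=-8]  = -3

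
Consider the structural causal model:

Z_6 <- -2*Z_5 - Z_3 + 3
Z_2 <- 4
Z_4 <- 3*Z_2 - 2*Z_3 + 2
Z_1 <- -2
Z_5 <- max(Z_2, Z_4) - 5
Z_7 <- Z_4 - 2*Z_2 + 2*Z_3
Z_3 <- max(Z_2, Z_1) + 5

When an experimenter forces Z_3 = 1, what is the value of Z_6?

-12

The intervention breaks the incoming arrows to Z_3: Z_3 <- max(Z_2, Z_1) + 5 no longer applies, and Z_3 = 1.
Z_4 = 3*Z_2 - 2*Z_3 + 2  [with Z_2=4, Z_3=1]  = 12
Z_5 = max(Z_2, Z_4) - 5  [with Z_2=4, Z_4=12]  = 7
Z_6 = -2*Z_5 - Z_3 + 3  [with Z_5=7, Z_3=1]  = -12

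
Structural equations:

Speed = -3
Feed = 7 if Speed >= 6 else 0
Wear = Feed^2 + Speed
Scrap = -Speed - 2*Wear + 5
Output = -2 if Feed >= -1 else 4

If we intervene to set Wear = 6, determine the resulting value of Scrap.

-4

The intervention breaks the incoming arrows to Wear: Wear = Feed^2 + Speed no longer applies, and Wear = 6.
Scrap = -Speed - 2*Wear + 5  [with Speed=-3, Wear=6]  = -4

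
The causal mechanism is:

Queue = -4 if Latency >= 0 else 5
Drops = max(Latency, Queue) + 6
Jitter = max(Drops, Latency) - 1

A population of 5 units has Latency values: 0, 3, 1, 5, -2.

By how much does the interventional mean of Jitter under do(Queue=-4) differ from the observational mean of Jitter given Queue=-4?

Every unit gets Queue=-4 under the intervention. Jitter values become 5, 8, 6, 10, 3; E[Jitter|do(Queue=-4)] = 6.4.
E[Jitter|Queue=-4] averages over only the 4 units with Queue=-4 (Latency = 0, 3, 1, 5): Jitter = 5, 8, 6, 10, mean 7.25.
Difference = 6.4 − 7.25 = -0.85.

-0.85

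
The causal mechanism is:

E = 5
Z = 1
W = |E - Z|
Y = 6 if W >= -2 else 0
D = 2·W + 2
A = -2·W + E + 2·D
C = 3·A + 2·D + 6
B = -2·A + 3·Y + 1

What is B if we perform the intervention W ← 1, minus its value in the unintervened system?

12

The intervention breaks the incoming arrows to W: W = |E - Z| no longer applies, and W = 1.
Y = 6 if W >= -2 else 0  [with W=1]  = 6
D = 2·W + 2  [with W=1]  = 4
A = -2·W + E + 2·D  [with W=1, E=5, D=4]  = 11
B = -2·A + 3·Y + 1  [with A=11, Y=6]  = -3
Without intervention: W = |E - Z|  [with E=5, Z=1]  = 4; Y = 6 if W >= -2 else 0  [with W=4]  = 6; D = 2·W + 2  [with W=4]  = 10; A = -2·W + E + 2·D  [with W=4, E=5, D=10]  = 17; B = -2·A + 3·Y + 1  [with A=17, Y=6]  = -15.
Change = -3 − (-15) = 12.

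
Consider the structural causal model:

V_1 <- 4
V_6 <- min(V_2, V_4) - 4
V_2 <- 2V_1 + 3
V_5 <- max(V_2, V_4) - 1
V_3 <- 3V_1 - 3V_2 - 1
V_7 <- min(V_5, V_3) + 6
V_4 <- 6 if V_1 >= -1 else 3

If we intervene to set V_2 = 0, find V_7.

11

Under do(V_2=0), the mechanism V_2 <- 2V_1 + 3 is discarded; V_2 is fixed at 0.
V_3 = 3V_1 - 3V_2 - 1  [with V_1=4, V_2=0]  = 11
V_4 = 6 if V_1 >= -1 else 3  [with V_1=4]  = 6
V_5 = max(V_2, V_4) - 1  [with V_2=0, V_4=6]  = 5
V_7 = min(V_5, V_3) + 6  [with V_5=5, V_3=11]  = 11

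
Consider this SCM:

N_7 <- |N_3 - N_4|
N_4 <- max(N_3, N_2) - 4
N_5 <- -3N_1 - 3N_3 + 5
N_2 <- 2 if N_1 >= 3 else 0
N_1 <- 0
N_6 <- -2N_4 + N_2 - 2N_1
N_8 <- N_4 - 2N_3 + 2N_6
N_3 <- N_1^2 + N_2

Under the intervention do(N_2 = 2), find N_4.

Under do(N_2=2), the mechanism N_2 <- 2 if N_1 >= 3 else 0 is discarded; N_2 is fixed at 2.
N_3 = N_1^2 + N_2  [with N_1=0, N_2=2]  = 2
N_4 = max(N_3, N_2) - 4  [with N_3=2, N_2=2]  = -2

-2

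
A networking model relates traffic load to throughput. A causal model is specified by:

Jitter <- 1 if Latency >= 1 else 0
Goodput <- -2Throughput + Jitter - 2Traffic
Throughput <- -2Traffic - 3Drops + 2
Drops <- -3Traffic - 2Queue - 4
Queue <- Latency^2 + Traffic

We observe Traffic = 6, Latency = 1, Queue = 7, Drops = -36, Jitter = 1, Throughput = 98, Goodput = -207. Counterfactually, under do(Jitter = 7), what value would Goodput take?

Under do(Jitter=7), the mechanism Jitter <- 1 if Latency >= 1 else 0 is discarded; Jitter is fixed at 7.
Queue = Latency^2 + Traffic  [with Latency=1, Traffic=6]  = 7
Drops = -3Traffic - 2Queue - 4  [with Traffic=6, Queue=7]  = -36
Throughput = -2Traffic - 3Drops + 2  [with Traffic=6, Drops=-36]  = 98
Goodput = -2Throughput + Jitter - 2Traffic  [with Throughput=98, Jitter=7, Traffic=6]  = -201

-201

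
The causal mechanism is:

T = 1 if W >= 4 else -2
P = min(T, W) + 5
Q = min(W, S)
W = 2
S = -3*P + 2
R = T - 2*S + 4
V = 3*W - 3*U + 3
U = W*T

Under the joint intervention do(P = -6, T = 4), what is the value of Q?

2

The joint intervention fixes P = -6, T = 4, removing each variable's own equation.
S = -3*P + 2  [with P=-6]  = 20
Q = min(W, S)  [with W=2, S=20]  = 2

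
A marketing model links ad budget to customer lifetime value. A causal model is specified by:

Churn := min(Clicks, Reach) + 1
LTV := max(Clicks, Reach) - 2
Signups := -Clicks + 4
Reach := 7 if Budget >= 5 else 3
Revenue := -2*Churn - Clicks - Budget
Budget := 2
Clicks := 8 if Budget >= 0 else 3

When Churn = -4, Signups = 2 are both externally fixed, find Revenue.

-2

Setting Churn = -4, Signups = 2 by intervention discards those variables' equations.
Clicks = 8 if Budget >= 0 else 3  [with Budget=2]  = 8
Revenue = -2*Churn - Clicks - Budget  [with Churn=-4, Clicks=8, Budget=2]  = -2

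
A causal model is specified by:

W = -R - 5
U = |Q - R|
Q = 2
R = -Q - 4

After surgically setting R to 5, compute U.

3

The intervention breaks the incoming arrows to R: R = -Q - 4 no longer applies, and R = 5.
U = |Q - R|  [with Q=2, R=5]  = 3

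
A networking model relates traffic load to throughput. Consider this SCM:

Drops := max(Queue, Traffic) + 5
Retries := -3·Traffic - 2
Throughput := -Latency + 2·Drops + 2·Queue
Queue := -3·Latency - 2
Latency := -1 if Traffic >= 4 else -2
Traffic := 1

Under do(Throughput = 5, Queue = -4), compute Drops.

Under do(Throughput = 5, Queue = -4), each intervened variable's structural equation is replaced by its fixed value.
Drops = max(Queue, Traffic) + 5  [with Queue=-4, Traffic=1]  = 6

6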